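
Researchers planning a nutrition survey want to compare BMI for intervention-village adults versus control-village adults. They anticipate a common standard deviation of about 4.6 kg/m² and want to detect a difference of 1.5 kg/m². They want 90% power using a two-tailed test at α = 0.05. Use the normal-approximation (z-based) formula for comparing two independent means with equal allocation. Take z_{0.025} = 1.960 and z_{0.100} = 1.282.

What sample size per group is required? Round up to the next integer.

n = (z_{α/2} + z_β)² · (σ₁² + σ₂²) / δ²
  = (1.960 + 1.282)² · (2·4.6² = 42.32) / 1.5²
  = 10.5106 · 42.32 / 2.25
  = 197.69
Round up → n = 198 per group.

n = 198 per group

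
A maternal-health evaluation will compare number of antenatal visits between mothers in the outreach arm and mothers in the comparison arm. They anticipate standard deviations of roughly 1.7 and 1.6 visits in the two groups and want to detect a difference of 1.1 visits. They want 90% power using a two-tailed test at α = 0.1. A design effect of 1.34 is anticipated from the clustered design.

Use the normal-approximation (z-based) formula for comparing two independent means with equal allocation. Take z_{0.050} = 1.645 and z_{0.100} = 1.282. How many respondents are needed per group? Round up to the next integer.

n = (z_{α/2} + z_β)² · (σ₁² + σ₂²) / δ²
  = (1.645 + 1.282)² · (1.7² + 1.6² = 5.45) / 1.1²
  = 8.5673 · 5.45 / 1.21
  = 38.59
Design effect: 1.34 × 38.59 = 51.71.
Round up → n = 52 per group.

n = 52 per group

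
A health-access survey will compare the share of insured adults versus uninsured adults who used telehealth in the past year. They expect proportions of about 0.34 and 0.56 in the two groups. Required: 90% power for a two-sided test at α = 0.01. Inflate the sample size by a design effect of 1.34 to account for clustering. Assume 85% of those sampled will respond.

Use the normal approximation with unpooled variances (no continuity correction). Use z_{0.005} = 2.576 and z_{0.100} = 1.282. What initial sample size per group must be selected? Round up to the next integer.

n = (z_{α/2} + z_β)² · [p₁(1−p₁) + p₂(1−p₂)] / (p₁ − p₂)²
  = (2.576 + 1.282)² · (0.34·0.66 + 0.56·0.44) / (-0.22)²
  = (3.858)² · (0.2244 + 0.2464) / 0.0484
  = 14.8842 · 0.4708 / 0.0484
  = 144.78
Design effect: 1.34 × 144.78 = 194.01.
Adjust for 85% response: 194.01 / 0.85 = 228.25.
Round up → n = 229 per group.

n = 229 per group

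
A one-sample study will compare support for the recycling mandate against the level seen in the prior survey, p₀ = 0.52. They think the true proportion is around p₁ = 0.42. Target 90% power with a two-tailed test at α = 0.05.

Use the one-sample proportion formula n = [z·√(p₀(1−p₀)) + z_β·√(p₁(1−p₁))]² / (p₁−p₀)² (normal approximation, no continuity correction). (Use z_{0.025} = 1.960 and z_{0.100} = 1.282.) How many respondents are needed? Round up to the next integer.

n = 260

n = [z_{α/2}·√(p₀q₀) + z_β·√(p₁q₁)]² / (p₁ − p₀)²
  = [1.960·√(0.52·0.48) + 1.282·√(0.42·0.58)]² / (-0.10)²
  = [1.960·0.4996 + 1.282·0.4936]² / 0.0100
  = [1.6120]² / 0.0100
  = 259.84
Round up → n = 260.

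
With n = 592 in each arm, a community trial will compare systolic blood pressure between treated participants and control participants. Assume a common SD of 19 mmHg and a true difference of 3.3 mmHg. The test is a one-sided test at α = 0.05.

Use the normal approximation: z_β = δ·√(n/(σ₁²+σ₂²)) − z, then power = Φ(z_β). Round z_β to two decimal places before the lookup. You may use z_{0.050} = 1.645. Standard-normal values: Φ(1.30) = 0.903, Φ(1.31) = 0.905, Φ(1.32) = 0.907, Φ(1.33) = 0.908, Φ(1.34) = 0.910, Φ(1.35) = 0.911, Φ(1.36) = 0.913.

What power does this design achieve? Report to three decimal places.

z_β = δ·√(n/(σ₁²+σ₂²)) − z_α
    = 3.3 · √(592/722) − 1.645
    = 3.3 · 0.90551 − 1.645
    = 2.9882 − 1.645 = 1.3432 → 1.34
Power = Φ(1.34) = 0.910.

Power ≈ 0.910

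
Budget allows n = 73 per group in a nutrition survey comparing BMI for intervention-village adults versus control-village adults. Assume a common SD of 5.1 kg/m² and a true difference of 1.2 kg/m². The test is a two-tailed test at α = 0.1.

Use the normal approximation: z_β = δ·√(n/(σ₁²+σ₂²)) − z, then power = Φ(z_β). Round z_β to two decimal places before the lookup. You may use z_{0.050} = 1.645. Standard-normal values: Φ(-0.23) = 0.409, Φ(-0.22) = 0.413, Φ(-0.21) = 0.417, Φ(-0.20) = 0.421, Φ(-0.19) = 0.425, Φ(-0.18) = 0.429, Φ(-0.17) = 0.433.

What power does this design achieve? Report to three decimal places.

Power ≈ 0.413

z_β = δ·√(n/(σ₁²+σ₂²)) − z_{α/2}
    = 1.2 · √(73/52.02) − 1.645
    = 1.2 · 1.18461 − 1.645
    = 1.4215 − 1.645 = -0.2235 → -0.22
Power = Φ(-0.22) = 0.413.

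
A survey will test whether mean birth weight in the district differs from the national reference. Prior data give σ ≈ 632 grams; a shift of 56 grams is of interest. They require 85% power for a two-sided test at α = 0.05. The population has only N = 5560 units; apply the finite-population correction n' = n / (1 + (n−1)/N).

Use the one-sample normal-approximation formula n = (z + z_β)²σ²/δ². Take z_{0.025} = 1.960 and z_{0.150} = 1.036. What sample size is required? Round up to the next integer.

n = 949

n = (z_{α/2} + z_β)² · σ² / δ²
  = (1.960 + 1.036)² · 632² / 56²
  = 8.9760 · 399424 / 3136
  = 1143.25
Finite-population correction (N = 5560): 1143.25 / (1 + (1143.25 − 1)/5560) = 948.41.
Round up → n = 949.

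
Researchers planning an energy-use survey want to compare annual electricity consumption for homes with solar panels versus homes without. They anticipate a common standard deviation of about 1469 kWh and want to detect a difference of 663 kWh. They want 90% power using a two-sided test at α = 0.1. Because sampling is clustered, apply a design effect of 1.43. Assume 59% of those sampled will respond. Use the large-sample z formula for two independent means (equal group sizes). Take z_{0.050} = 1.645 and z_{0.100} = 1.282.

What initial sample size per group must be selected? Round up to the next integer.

n = 204 per group

n = (z_{α/2} + z_β)² · (σ₁² + σ₂²) / δ²
  = (1.645 + 1.282)² · (2·1469² = 4315922) / 663²
  = 8.5673 · 4315922 / 439569
  = 84.12
Design effect: 1.43 × 84.12 = 120.29.
Adjust for 59% response: 120.29 / 0.59 = 203.88.
Round up → n = 204 per group.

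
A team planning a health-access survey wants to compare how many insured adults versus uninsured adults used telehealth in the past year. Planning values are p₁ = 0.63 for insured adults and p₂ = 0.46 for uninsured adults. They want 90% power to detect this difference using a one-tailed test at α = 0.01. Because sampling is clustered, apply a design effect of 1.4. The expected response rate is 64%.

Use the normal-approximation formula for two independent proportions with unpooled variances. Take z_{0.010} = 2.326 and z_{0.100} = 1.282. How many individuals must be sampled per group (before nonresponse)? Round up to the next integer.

n = 475 per group

n = (z_α + z_β)² · [p₁(1−p₁) + p₂(1−p₂)] / (p₁ − p₂)²
  = (2.326 + 1.282)² · (0.63·0.37 + 0.46·0.54) / (0.17)²
  = (3.608)² · (0.2331 + 0.2484) / 0.0289
  = 13.0177 · 0.4815 / 0.0289
  = 216.89
Design effect: 1.4 × 216.89 = 303.64.
Adjust for 64% response: 303.64 / 0.64 = 474.44.
Round up → n = 475 per group.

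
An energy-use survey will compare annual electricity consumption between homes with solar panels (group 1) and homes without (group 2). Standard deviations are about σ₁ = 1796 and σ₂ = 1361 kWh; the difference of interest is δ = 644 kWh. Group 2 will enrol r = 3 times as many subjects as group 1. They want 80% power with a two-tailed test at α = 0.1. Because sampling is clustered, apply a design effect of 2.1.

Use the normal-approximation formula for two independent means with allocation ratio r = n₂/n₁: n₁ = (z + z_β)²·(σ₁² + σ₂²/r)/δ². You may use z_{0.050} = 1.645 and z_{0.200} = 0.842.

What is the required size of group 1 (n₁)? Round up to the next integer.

n₁ = (z_{α/2} + z_β)² · (σ₁² + σ₂²/r) / δ²
   = (1.645 + 0.842)² · (1796² + 1361²/3) / 644²
   = 6.1852 · (3225616 + 617440.3) / 414736
   = 6.1852 · 3843056.3 / 414736
   = 57.31
Design effect: 2.1 × 57.31 = 120.36.
Round up → n₁ = 121; n₂ = r·n₁ = 3 × 121 = 363.

n₁ = 121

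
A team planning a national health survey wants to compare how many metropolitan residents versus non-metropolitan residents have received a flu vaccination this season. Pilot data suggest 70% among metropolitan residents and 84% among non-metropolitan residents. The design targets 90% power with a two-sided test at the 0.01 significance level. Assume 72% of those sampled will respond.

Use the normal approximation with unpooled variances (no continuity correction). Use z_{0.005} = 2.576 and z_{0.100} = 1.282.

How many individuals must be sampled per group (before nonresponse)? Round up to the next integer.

n = 364 per group

n = (z_{α/2} + z_β)² · [p₁(1−p₁) + p₂(1−p₂)] / (p₁ − p₂)²
  = (2.576 + 1.282)² · (0.70·0.30 + 0.84·0.16) / (-0.14)²
  = (3.858)² · (0.2100 + 0.1344) / 0.0196
  = 14.8842 · 0.3444 / 0.0196
  = 261.54
Adjust for 72% response: 261.54 / 0.72 = 363.24.
Round up → n = 364 per group.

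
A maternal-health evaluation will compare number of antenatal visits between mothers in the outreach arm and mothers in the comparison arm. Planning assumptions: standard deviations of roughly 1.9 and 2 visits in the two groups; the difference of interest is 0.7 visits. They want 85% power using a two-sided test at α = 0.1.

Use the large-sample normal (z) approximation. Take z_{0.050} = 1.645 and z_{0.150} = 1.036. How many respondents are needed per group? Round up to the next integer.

n = (z_{α/2} + z_β)² · (σ₁² + σ₂²) / δ²
  = (1.645 + 1.036)² · (1.9² + 2² = 7.61) / 0.7²
  = 7.1878 · 7.61 / 0.49
  = 111.63
Round up → n = 112 per group.

n = 112 per group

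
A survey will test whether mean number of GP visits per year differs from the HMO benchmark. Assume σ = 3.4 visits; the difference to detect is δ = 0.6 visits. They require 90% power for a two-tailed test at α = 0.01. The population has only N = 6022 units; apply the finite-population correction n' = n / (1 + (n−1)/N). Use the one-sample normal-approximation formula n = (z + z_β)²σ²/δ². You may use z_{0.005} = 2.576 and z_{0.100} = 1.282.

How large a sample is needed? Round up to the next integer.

n = 443

n = (z_{α/2} + z_β)² · σ² / δ²
  = (2.576 + 1.282)² · 3.4² / 0.6²
  = 14.8842 · 11.56 / 0.36
  = 477.95
Finite-population correction (N = 6022): 477.95 / (1 + (477.95 − 1)/6022) = 442.87.
Round up → n = 443.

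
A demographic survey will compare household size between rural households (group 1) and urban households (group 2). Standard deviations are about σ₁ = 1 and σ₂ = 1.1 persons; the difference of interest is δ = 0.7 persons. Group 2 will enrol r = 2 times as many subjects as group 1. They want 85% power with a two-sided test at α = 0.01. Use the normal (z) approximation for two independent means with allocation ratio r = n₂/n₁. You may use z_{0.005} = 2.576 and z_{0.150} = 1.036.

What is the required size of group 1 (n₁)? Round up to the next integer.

n₁ = 43

n₁ = (z_{α/2} + z_β)² · (σ₁² + σ₂²/r) / δ²
   = (2.576 + 1.036)² · (1² + 1.1²/2) / 0.7²
   = 13.0465 · (1 + 0.605) / 0.49
   = 13.0465 · 1.605 / 0.49
   = 42.73
Round up → n₁ = 43; n₂ = r·n₁ = 2 × 43 = 86.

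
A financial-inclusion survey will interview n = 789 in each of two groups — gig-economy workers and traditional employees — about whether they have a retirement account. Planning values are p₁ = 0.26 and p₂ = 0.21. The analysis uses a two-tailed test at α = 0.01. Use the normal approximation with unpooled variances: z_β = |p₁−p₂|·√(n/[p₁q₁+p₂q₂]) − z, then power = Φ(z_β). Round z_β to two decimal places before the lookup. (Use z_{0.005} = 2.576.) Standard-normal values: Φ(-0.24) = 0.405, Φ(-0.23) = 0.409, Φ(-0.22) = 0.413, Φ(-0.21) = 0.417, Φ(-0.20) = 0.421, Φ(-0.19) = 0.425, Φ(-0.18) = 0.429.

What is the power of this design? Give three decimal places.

Power ≈ 0.409

z_β = |p₁−p₂|·√(n/[p₁q₁+p₂q₂]) − z_{α/2}
    = 0.05 · √(789/0.3583) − 2.576
    = 0.05 · 46.9262 − 2.576
    = 2.3463 − 2.576 = -0.2297 → -0.23
Power = Φ(-0.23) = 0.409.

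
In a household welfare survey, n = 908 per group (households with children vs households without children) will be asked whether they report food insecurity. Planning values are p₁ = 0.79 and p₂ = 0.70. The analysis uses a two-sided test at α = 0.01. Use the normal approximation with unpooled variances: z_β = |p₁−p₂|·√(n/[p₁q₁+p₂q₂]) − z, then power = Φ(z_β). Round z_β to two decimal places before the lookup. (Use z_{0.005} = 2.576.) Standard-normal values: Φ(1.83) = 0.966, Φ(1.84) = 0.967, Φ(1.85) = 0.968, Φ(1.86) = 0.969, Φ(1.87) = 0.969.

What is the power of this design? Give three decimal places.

z_β = |p₁−p₂|·√(n/[p₁q₁+p₂q₂]) − z_{α/2}
    = 0.09 · √(908/0.3759) − 2.576
    = 0.09 · 49.1481 − 2.576
    = 4.4233 − 2.576 = 1.8473 → 1.85
Power = Φ(1.85) = 0.968.

Power ≈ 0.968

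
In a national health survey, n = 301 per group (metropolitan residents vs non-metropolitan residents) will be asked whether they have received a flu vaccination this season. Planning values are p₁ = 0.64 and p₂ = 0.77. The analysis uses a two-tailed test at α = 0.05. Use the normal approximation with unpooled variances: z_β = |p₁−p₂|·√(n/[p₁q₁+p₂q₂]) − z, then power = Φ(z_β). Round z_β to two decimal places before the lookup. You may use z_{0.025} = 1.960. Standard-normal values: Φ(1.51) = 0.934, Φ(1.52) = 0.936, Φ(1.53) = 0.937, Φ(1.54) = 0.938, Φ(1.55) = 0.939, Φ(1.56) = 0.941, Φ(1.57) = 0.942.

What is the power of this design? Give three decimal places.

Power ≈ 0.942

z_β = |p₁−p₂|·√(n/[p₁q₁+p₂q₂]) − z_{α/2}
    = 0.13 · √(301/0.4075) − 1.960
    = 0.13 · 27.1781 − 1.960
    = 3.5332 − 1.960 = 1.5732 → 1.57
Power = Φ(1.57) = 0.942.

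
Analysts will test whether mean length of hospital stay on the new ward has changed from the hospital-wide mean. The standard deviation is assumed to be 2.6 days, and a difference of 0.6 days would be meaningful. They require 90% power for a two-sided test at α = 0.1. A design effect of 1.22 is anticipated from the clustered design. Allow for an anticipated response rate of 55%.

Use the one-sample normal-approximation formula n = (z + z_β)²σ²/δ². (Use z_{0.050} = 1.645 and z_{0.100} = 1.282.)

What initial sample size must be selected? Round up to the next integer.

n = (z_{α/2} + z_β)² · σ² / δ²
  = (1.645 + 1.282)² · 2.6² / 0.6²
  = 8.5673 · 6.76 / 0.36
  = 160.88
Design effect: 1.22 × 160.88 = 196.27.
Adjust for 55% response: 196.27 / 0.55 = 356.85.
Round up → n = 357.

n = 357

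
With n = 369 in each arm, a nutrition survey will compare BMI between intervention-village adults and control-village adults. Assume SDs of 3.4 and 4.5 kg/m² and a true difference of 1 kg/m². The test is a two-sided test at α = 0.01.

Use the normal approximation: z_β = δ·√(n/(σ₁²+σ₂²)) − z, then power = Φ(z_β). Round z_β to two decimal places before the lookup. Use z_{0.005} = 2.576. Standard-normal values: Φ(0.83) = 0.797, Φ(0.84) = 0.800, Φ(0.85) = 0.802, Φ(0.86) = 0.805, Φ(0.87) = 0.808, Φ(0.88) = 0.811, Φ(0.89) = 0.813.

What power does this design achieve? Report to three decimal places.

Power ≈ 0.797

z_β = δ·√(n/(σ₁²+σ₂²)) − z_{α/2}
    = 1 · √(369/31.81) − 2.576
    = 1 · 3.40590 − 2.576
    = 3.4059 − 2.576 = 0.8299 → 0.83
Power = Φ(0.83) = 0.797.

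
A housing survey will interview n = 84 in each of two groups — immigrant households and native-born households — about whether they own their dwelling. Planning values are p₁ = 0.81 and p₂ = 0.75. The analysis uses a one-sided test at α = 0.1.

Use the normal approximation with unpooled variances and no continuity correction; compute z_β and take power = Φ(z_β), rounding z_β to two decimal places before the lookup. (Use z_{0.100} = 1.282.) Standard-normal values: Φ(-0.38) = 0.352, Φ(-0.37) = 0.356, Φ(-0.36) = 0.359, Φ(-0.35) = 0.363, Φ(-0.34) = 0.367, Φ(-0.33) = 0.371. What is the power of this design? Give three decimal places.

Power ≈ 0.367

z_β = |p₁−p₂|·√(n/[p₁q₁+p₂q₂]) − z_α
    = 0.06 · √(84/0.3414) − 1.282
    = 0.06 · 15.6858 − 1.282
    = 0.9412 − 1.282 = -0.3408 → -0.34
Power = Φ(-0.34) = 0.367.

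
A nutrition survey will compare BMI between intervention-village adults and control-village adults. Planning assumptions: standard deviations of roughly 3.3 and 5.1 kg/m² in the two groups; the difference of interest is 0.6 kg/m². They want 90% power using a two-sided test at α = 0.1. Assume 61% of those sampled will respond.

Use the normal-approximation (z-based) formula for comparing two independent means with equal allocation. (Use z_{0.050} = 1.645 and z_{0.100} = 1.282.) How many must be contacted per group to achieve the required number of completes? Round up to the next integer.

n = (z_{α/2} + z_β)² · (σ₁² + σ₂²) / δ²
  = (1.645 + 1.282)² · (3.3² + 5.1² = 36.9) / 0.6²
  = 8.5673 · 36.9 / 0.36
  = 878.15
Adjust for 61% response: 878.15 / 0.61 = 1439.59.
Round up → n = 1440 per group.

n = 1440 per group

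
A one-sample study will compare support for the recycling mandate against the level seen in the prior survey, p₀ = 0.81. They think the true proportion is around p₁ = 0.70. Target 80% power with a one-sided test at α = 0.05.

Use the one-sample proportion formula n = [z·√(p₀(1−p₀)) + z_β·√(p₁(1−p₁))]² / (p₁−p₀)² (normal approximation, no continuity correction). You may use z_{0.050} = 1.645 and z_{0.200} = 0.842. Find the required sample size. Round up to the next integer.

n = 88

n = [z_α·√(p₀q₀) + z_β·√(p₁q₁)]² / (p₁ − p₀)²
  = [1.645·√(0.81·0.19) + 0.842·√(0.70·0.30)]² / (-0.11)²
  = [1.645·0.3923 + 0.842·0.4583]² / 0.0121
  = [1.0312]² / 0.0121
  = 87.88
Round up → n = 88.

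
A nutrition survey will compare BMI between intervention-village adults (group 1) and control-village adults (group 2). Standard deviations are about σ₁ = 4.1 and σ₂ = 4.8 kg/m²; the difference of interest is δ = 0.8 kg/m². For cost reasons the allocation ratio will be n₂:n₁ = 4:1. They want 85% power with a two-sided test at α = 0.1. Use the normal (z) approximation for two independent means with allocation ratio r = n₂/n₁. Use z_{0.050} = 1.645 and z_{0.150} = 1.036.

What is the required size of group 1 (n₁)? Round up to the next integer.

n₁ = (z_{α/2} + z_β)² · (σ₁² + σ₂²/r) / δ²
   = (1.645 + 1.036)² · (4.1² + 4.8²/4) / 0.8²
   = 7.1878 · (16.81 + 5.76) / 0.64
   = 7.1878 · 22.57 / 0.64
   = 253.48
Round up → n₁ = 254; n₂ = r·n₁ = 4 × 254 = 1016.

n₁ = 254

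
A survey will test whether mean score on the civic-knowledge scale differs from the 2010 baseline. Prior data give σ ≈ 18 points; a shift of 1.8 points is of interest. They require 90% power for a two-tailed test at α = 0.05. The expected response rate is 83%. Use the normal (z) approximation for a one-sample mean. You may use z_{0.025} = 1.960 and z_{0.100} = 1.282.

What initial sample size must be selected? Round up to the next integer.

n = 1267

n = (z_{α/2} + z_β)² · σ² / δ²
  = (1.960 + 1.282)² · 18² / 1.8²
  = 10.5106 · 324 / 3.24
  = 1051.06
Adjust for 83% response: 1051.06 / 0.83 = 1266.33.
Round up → n = 1267.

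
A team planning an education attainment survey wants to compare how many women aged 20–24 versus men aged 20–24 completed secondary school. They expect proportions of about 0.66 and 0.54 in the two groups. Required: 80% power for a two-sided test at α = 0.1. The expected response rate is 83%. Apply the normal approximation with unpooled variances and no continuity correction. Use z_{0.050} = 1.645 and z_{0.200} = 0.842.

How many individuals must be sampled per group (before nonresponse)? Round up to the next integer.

n = 245 per group

n = (z_{α/2} + z_β)² · [p₁(1−p₁) + p₂(1−p₂)] / (p₁ − p₂)²
  = (1.645 + 0.842)² · (0.66·0.34 + 0.54·0.46) / (0.12)²
  = (2.487)² · (0.2244 + 0.2484) / 0.0144
  = 6.1852 · 0.4728 / 0.0144
  = 203.08
Adjust for 83% response: 203.08 / 0.83 = 244.67.
Round up → n = 245 per group.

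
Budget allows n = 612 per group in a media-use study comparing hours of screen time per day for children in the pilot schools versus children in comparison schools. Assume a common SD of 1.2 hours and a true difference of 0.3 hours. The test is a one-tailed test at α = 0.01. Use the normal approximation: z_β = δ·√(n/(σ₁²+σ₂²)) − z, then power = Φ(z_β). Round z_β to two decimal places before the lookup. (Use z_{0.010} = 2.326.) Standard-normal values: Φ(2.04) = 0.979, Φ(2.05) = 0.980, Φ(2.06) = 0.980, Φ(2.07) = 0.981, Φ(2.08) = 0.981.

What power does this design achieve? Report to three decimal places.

z_β = δ·√(n/(σ₁²+σ₂²)) − z_α
    = 0.3 · √(612/2.88) − 2.326
    = 0.3 · 14.57738 − 2.326
    = 4.3732 − 2.326 = 2.0472 → 2.05
Power = Φ(2.05) = 0.980.

Power ≈ 0.980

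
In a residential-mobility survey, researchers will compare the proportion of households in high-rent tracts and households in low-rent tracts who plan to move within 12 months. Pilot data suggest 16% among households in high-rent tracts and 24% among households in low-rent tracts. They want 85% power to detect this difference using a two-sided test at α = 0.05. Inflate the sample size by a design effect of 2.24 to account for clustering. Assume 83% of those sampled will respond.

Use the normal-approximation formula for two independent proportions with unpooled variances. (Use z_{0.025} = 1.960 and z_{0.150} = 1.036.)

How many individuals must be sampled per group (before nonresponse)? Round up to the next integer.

n = 1200 per group

n = (z_{α/2} + z_β)² · [p₁(1−p₁) + p₂(1−p₂)] / (p₁ − p₂)²
  = (1.960 + 1.036)² · (0.16·0.84 + 0.24·0.76) / (-0.08)²
  = (2.996)² · (0.1344 + 0.1824) / 0.0064
  = 8.9760 · 0.3168 / 0.0064
  = 444.31
Design effect: 2.24 × 444.31 = 995.26.
Adjust for 83% response: 995.26 / 0.83 = 1199.11.
Round up → n = 1200 per group.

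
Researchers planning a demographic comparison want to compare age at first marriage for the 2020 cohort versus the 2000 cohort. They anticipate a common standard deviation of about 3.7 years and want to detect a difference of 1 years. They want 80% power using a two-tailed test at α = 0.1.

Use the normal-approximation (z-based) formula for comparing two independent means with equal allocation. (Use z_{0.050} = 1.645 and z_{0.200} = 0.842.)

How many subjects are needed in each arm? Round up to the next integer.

n = 170 per group

n = (z_{α/2} + z_β)² · (σ₁² + σ₂²) / δ²
  = (1.645 + 0.842)² · (2·3.7² = 27.38) / 1²
  = 6.1852 · 27.38 / 1
  = 169.35
Round up → n = 170 per group.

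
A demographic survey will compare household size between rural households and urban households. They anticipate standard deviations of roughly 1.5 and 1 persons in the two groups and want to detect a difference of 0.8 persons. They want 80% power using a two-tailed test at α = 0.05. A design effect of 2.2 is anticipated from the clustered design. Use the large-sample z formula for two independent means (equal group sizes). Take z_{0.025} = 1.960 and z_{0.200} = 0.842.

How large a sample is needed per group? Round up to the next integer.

n = (z_{α/2} + z_β)² · (σ₁² + σ₂²) / δ²
  = (1.960 + 0.842)² · (1.5² + 1² = 3.25) / 0.8²
  = 7.8512 · 3.25 / 0.64
  = 39.87
Design effect: 2.2 × 39.87 = 87.71.
Round up → n = 88 per group.

n = 88 per group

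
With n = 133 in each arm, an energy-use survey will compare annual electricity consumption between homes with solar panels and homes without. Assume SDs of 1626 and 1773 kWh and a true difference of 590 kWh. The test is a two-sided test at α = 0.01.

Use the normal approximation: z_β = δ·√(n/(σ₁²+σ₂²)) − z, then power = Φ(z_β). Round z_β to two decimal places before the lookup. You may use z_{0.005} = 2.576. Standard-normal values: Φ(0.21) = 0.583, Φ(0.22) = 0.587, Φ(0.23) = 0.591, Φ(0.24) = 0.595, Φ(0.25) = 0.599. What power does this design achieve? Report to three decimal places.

Power ≈ 0.599

z_β = δ·√(n/(σ₁²+σ₂²)) − z_{α/2}
    = 590 · √(133/5787405) − 2.576
    = 590 · 0.00479 − 2.576
    = 2.8284 − 2.576 = 0.2524 → 0.25
Power = Φ(0.25) = 0.599.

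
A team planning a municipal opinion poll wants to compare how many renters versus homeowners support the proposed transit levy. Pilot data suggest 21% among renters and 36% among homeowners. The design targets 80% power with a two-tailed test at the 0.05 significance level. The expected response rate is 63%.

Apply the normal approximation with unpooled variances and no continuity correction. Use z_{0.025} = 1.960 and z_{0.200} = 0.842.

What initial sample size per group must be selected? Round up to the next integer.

n = 220 per group

n = (z_{α/2} + z_β)² · [p₁(1−p₁) + p₂(1−p₂)] / (p₁ − p₂)²
  = (1.960 + 0.842)² · (0.21·0.79 + 0.36·0.64) / (-0.15)²
  = (2.802)² · (0.1659 + 0.2304) / 0.0225
  = 7.8512 · 0.3963 / 0.0225
  = 138.29
Adjust for 63% response: 138.29 / 0.63 = 219.50.
Round up → n = 220 per group.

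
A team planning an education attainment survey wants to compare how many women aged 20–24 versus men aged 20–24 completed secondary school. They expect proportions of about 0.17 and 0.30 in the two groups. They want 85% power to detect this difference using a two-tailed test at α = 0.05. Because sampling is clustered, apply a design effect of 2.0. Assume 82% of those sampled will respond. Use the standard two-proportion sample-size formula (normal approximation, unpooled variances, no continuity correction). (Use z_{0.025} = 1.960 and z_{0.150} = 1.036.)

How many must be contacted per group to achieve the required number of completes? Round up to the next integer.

n = 455 per group

n = (z_{α/2} + z_β)² · [p₁(1−p₁) + p₂(1−p₂)] / (p₁ − p₂)²
  = (1.960 + 1.036)² · (0.17·0.83 + 0.30·0.70) / (-0.13)²
  = (2.996)² · (0.1411 + 0.2100) / 0.0169
  = 8.9760 · 0.3511 / 0.0169
  = 186.48
Design effect: 2.0 × 186.48 = 372.96.
Adjust for 82% response: 372.96 / 0.82 = 454.82.
Round up → n = 455 per group.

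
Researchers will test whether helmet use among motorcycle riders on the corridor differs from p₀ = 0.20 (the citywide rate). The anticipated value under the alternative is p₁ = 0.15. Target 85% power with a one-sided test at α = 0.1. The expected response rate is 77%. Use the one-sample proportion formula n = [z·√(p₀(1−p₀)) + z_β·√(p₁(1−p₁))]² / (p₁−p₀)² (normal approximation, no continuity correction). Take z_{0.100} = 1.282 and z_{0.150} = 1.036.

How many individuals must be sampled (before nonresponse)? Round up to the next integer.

n = [z_α·√(p₀q₀) + z_β·√(p₁q₁)]² / (p₁ − p₀)²
  = [1.282·√(0.20·0.80) + 1.036·√(0.15·0.85)]² / (-0.05)²
  = [1.282·0.4000 + 1.036·0.3571]² / 0.0025
  = [0.8827]² / 0.0025
  = 311.68
Adjust for 77% response: 311.68 / 0.77 = 404.78.
Round up → n = 405.

n = 405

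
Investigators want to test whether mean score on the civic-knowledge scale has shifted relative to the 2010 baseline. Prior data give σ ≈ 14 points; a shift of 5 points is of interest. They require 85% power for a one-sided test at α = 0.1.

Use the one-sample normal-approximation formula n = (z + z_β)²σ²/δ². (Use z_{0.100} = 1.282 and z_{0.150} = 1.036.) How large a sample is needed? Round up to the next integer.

n = 43

n = (z_α + z_β)² · σ² / δ²
  = (1.282 + 1.036)² · 14² / 5²
  = 5.3731 · 196 / 25
  = 42.13
Round up → n = 43.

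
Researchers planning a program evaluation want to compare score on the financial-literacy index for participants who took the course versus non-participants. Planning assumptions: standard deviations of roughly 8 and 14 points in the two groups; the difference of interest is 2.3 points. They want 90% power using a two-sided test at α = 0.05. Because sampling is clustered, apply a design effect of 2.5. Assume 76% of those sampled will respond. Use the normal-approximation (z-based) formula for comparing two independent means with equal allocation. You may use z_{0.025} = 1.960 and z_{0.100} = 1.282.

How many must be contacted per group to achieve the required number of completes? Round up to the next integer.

n = (z_{α/2} + z_β)² · (σ₁² + σ₂²) / δ²
  = (1.960 + 1.282)² · (8² + 14² = 260) / 2.3²
  = 10.5106 · 260 / 5.29
  = 516.59
Design effect: 2.5 × 516.59 = 1291.47.
Adjust for 76% response: 1291.47 / 0.76 = 1699.30.
Round up → n = 1700 per group.

n = 1700 per group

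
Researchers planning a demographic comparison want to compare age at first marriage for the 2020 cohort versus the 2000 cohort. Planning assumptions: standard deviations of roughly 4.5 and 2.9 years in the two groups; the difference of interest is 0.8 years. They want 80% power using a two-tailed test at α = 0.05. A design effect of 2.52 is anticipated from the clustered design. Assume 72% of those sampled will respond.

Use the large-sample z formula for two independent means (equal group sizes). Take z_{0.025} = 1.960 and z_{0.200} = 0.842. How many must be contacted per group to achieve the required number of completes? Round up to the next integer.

n = (z_{α/2} + z_β)² · (σ₁² + σ₂²) / δ²
  = (1.960 + 0.842)² · (4.5² + 2.9² = 28.66) / 0.8²
  = 7.8512 · 28.66 / 0.64
  = 351.59
Design effect: 2.52 × 351.59 = 886.00.
Adjust for 72% response: 886.00 / 0.72 = 1230.55.
Round up → n = 1231 per group.

n = 1231 per group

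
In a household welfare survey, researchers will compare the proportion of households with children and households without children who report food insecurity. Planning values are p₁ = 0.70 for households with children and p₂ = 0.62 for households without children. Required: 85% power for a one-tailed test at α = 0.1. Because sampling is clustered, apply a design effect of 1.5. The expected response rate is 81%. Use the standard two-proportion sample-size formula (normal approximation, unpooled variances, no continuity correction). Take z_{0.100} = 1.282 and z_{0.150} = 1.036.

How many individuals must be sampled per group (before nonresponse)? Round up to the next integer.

n = 693 per group

n = (z_α + z_β)² · [p₁(1−p₁) + p₂(1−p₂)] / (p₁ − p₂)²
  = (1.282 + 1.036)² · (0.70·0.30 + 0.62·0.38) / (0.08)²
  = (2.318)² · (0.2100 + 0.2356) / 0.0064
  = 5.3731 · 0.4456 / 0.0064
  = 374.10
Design effect: 1.5 × 374.10 = 561.16.
Adjust for 81% response: 561.16 / 0.81 = 692.78.
Round up → n = 693 per group.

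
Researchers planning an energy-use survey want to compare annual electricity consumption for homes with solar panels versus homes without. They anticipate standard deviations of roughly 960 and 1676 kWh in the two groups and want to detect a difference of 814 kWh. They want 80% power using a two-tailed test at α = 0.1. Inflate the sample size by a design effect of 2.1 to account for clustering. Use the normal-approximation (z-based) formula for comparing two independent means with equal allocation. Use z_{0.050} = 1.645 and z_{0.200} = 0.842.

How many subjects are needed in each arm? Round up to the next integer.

n = (z_{α/2} + z_β)² · (σ₁² + σ₂²) / δ²
  = (1.645 + 0.842)² · (960² + 1676² = 3730576) / 814²
  = 6.1852 · 3730576 / 662596
  = 34.82
Design effect: 2.1 × 34.82 = 73.13.
Round up → n = 74 per group.

n = 74 per group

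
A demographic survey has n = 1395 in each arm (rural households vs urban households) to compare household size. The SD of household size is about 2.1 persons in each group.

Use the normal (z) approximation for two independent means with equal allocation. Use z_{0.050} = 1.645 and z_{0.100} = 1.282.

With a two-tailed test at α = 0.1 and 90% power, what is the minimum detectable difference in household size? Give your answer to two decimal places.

Minimum detectable difference ≈ 0.23 persons

δ = (z_{α/2} + z_β) · √((σ₁²+σ₂²)/n)
  = (1.645 + 1.282) · √(8.82/1395)
  = 2.927 · √0.00632
  = 2.927 · 0.0795
  = 0.2327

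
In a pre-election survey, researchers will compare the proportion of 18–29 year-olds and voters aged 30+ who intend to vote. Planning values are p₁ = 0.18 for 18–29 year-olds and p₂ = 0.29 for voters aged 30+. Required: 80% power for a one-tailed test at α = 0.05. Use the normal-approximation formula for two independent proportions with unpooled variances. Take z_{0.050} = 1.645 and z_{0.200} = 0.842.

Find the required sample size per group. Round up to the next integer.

n = (z_α + z_β)² · [p₁(1−p₁) + p₂(1−p₂)] / (p₁ − p₂)²
  = (1.645 + 0.842)² · (0.18·0.82 + 0.29·0.71) / (-0.11)²
  = (2.487)² · (0.1476 + 0.2059) / 0.0121
  = 6.1852 · 0.3535 / 0.0121
  = 180.70
Round up → n = 181 per group.

n = 181 per group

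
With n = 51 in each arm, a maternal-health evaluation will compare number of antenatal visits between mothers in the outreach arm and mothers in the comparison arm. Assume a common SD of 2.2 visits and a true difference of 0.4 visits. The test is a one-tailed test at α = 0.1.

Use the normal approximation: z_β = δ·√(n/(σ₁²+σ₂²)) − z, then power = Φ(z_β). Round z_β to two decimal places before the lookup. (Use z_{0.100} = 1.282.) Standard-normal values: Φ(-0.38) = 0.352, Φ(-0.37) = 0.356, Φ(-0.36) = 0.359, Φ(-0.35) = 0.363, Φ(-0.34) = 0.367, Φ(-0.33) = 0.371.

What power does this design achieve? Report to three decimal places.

Power ≈ 0.359

z_β = δ·√(n/(σ₁²+σ₂²)) − z_α
    = 0.4 · √(51/9.68) − 1.282
    = 0.4 · 2.29534 − 1.282
    = 0.9181 − 1.282 = -0.3639 → -0.36
Power = Φ(-0.36) = 0.359.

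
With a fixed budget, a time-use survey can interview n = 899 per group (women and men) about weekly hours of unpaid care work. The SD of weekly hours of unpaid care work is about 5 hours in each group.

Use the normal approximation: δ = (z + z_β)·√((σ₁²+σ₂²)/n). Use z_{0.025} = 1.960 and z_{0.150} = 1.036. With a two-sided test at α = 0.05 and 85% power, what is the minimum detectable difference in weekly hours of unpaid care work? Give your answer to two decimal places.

Minimum detectable difference ≈ 0.71 hours

δ = (z_{α/2} + z_β) · √((σ₁²+σ₂²)/n)
  = (1.960 + 1.036) · √(50/899)
  = 2.996 · √0.05562
  = 2.996 · 0.2358
  = 0.7066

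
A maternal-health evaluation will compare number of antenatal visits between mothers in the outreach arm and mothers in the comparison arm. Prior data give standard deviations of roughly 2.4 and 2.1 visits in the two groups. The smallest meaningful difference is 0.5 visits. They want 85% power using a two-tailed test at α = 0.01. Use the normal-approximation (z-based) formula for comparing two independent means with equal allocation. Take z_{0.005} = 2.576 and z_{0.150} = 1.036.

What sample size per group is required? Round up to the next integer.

n = 531 per group

n = (z_{α/2} + z_β)² · (σ₁² + σ₂²) / δ²
  = (2.576 + 1.036)² · (2.4² + 2.1² = 10.17) / 0.5²
  = 13.0465 · 10.17 / 0.25
  = 530.73
Round up → n = 531 per group.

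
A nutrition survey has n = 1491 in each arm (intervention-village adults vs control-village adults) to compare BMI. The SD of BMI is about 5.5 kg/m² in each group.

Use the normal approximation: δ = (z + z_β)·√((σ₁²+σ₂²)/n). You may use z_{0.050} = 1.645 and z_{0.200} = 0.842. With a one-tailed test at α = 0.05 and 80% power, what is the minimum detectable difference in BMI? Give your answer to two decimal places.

δ = (z_α + z_β) · √((σ₁²+σ₂²)/n)
  = (1.645 + 0.842) · √(60.5/1491)
  = 2.487 · √0.04058
  = 2.487 · 0.2014
  = 0.5010

Minimum detectable difference ≈ 0.50 kg/m²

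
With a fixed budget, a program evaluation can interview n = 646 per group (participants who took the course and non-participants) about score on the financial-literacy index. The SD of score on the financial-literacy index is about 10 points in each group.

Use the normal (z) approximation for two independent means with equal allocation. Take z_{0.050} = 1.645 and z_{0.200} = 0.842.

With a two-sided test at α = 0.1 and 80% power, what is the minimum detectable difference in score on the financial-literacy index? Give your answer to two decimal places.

δ = (z_{α/2} + z_β) · √((σ₁²+σ₂²)/n)
  = (1.645 + 0.842) · √(200/646)
  = 2.487 · √0.3096
  = 2.487 · 0.5564
  = 1.3838

Minimum detectable difference ≈ 1.38 points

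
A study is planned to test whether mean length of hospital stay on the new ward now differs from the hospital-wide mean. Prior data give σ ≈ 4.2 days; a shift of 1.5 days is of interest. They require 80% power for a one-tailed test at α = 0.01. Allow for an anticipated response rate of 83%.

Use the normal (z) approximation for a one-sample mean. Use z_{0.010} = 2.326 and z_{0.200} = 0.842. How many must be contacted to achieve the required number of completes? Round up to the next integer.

n = 95

n = (z_α + z_β)² · σ² / δ²
  = (2.326 + 0.842)² · 4.2² / 1.5²
  = 10.0362 · 17.64 / 2.25
  = 78.68
Adjust for 83% response: 78.68 / 0.83 = 94.80.
Round up → n = 95.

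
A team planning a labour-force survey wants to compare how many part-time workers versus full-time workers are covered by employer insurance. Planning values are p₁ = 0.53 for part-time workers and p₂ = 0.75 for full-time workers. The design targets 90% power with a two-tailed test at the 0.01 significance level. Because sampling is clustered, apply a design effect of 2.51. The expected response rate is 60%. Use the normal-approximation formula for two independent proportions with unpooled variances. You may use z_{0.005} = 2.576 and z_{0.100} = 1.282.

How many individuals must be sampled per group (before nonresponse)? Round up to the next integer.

n = 562 per group

n = (z_{α/2} + z_β)² · [p₁(1−p₁) + p₂(1−p₂)] / (p₁ − p₂)²
  = (2.576 + 1.282)² · (0.53·0.47 + 0.75·0.25) / (-0.22)²
  = (3.858)² · (0.2491 + 0.1875) / 0.0484
  = 14.8842 · 0.4366 / 0.0484
  = 134.27
Design effect: 2.51 × 134.27 = 337.01.
Adjust for 60% response: 337.01 / 0.60 = 561.68.
Round up → n = 562 per group.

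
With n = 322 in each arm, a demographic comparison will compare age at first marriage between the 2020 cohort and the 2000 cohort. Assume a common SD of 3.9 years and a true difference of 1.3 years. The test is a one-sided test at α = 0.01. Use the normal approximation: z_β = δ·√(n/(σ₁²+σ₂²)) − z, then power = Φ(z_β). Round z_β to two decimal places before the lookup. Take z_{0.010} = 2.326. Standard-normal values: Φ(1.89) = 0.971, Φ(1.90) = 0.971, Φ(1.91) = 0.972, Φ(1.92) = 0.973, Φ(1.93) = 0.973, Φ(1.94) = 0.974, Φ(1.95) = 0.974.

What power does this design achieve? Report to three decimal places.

Power ≈ 0.971

z_β = δ·√(n/(σ₁²+σ₂²)) − z_α
    = 1.3 · √(322/30.42) − 2.326
    = 1.3 · 3.25348 − 2.326
    = 4.2295 − 2.326 = 1.9035 → 1.90
Power = Φ(1.90) = 0.971.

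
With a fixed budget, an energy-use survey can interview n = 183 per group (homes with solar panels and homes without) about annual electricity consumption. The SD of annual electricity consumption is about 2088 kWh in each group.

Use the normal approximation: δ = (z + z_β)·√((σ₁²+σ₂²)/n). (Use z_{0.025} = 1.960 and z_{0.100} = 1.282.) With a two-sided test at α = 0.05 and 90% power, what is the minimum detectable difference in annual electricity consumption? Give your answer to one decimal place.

Minimum detectable difference ≈ 707.7 kWh

δ = (z_{α/2} + z_β) · √((σ₁²+σ₂²)/n)
  = (1.960 + 1.282) · √(8719488/183)
  = 3.242 · √47647.5
  = 3.242 · 218.2830
  = 707.6735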